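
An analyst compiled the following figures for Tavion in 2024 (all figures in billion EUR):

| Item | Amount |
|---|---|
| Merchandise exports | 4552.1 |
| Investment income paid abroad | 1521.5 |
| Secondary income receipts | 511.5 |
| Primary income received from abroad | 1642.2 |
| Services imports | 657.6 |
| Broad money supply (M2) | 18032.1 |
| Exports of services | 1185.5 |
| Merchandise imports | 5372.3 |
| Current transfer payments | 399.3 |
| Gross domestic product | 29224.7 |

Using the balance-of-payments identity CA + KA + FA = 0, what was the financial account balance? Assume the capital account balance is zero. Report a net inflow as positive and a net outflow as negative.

59.4

Goods balance = 4552.1 - 5372.3 = -820.2
Services balance = 1185.5 - 657.6 = 527.9
Trade balance (goods + services) = -820.2 + 527.9 = -292.3
Net primary income = 1642.2 - 1521.5 = 120.7
Net secondary income = 511.5 - 399.3 = 112.2
Current account = -292.3 + 120.7 + 112.2 = -59.4
Financial account = -(-59.4) = 59.4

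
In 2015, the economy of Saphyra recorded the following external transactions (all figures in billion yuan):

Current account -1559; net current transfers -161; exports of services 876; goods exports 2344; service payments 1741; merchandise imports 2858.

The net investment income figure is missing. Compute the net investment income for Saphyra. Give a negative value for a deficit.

Current account = goods balance + services balance + net primary income + net secondary income
Sum of the known components = -1540
Net investment income = CA - (known components) = -1559 - (-1540) = -19

-19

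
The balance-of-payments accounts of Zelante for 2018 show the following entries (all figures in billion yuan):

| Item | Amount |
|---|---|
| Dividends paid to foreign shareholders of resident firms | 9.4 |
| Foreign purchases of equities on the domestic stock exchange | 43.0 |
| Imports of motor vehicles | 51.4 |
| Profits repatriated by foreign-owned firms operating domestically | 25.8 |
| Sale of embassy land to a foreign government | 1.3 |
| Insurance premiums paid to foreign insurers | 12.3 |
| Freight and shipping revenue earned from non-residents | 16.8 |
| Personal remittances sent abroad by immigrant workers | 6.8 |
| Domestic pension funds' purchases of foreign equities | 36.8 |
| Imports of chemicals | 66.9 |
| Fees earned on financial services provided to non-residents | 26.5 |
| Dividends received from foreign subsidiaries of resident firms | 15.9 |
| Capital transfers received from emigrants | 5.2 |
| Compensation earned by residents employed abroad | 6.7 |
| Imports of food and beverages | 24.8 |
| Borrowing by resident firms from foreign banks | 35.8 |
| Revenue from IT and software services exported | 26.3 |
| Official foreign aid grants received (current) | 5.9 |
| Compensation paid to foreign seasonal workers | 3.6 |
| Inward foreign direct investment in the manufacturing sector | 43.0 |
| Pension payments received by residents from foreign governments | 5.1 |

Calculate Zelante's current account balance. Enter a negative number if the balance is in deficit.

-97.8

Goods: -24.8 - 51.4 - 66.9 = -143.1
Services: 16.8 + 26.5 - 12.3 + 26.3 = 57.3
Primary income: -9.4 + 15.9 - 3.6 + 6.7 - 25.8 = -16.2
Secondary income: 5.1 - 6.8 + 5.9 = 4.2
Current account = (-143.1) + 57.3 + (-16.2) + 4.2 = -97.8
(Excluded from the current account — financial account: foreign purchases of equities on the domestic stock exchange 43.0, domestic pension funds' purchases of foreign equities 36.8, borrowing by resident firms from foreign banks 35.8, inward foreign direct investment in the manufacturing sector 43.0; capital account: sale of embassy land to a foreign government 1.3, capital transfers received from emigrants 5.2.)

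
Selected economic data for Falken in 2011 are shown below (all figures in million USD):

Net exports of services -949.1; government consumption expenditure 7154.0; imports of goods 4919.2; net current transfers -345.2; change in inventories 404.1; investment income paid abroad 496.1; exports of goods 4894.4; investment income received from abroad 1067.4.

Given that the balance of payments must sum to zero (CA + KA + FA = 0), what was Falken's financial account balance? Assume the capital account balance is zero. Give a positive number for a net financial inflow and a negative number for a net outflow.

Goods balance = 4894.4 - 4919.2 = -24.8
Services balance = -949.1
Trade balance (goods + services) = -24.8 + (-949.1) = -973.9
Net primary income = 1067.4 - 496.1 = 571.3
Net secondary income = -345.2
Current account = -973.9 + 571.3 + (-345.2) = -747.8
Financial account = -(-747.8) = 747.8

747.8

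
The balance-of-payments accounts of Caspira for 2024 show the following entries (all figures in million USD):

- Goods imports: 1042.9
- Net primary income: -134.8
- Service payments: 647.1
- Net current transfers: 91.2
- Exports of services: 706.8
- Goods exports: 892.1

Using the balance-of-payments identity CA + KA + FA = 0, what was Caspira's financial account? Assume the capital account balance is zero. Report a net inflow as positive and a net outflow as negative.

134.7

Goods balance = 892.1 - 1042.9 = -150.8
Services balance = 706.8 - 647.1 = 59.7
Trade balance (goods + services) = -150.8 + 59.7 = -91.1
Net primary income = -134.8
Net secondary income = 91.2
Current account = -91.1 + (-134.8) + 91.2 = -134.7
Financial account = -(-134.7) = 134.7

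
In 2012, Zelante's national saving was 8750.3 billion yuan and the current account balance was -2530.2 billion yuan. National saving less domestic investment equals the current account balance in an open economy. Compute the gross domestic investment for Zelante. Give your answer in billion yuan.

11280.5

S - I = CA (net lending to the rest of the world).
I = S - CA = 8750.3 - (-2530.2) = 11280.5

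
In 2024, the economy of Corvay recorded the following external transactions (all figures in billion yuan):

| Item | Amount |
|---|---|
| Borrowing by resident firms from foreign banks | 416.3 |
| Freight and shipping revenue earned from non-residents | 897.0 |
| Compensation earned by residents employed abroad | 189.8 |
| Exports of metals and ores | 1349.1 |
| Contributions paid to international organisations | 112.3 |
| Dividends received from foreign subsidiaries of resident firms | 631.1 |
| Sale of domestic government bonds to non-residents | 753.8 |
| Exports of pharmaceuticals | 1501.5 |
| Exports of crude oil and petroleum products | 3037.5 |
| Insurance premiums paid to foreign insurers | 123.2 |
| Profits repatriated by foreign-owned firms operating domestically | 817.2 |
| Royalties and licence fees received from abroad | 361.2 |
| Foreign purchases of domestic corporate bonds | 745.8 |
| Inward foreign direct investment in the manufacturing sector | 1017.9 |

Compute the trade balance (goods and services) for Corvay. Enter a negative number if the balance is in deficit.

Goods: 1501.5 + 3037.5 + 1349.1 = 5888.1
Services: -123.2 + 361.2 + 897.0 = 1135.0
Trade balance = 5888.1 + 1135.0 = 7023.1
(Excluded from the trade balance — financial account: borrowing by resident firms from foreign banks 416.3, sale of domestic government bonds to non-residents 753.8, foreign purchases of domestic corporate bonds 745.8, inward foreign direct investment in the manufacturing sector 1017.9; primary income: compensation earned by residents employed abroad 189.8, dividends received from foreign subsidiaries of resident firms 631.1, profits repatriated by foreign-owned firms operating domestically 817.2; secondary income: contributions paid to international organisations 112.3.)

7023.1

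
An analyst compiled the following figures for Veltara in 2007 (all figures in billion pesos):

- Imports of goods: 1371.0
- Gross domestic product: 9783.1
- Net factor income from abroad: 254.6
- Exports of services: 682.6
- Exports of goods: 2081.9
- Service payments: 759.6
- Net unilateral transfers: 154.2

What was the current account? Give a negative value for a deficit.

Goods balance = 2081.9 - 1371.0 = 710.9
Services balance = 682.6 - 759.6 = -77.0
Trade balance (goods + services) = 710.9 + (-77.0) = 633.9
Net primary income = 254.6
Net secondary income = 154.2
Current account = 633.9 + 254.6 + 154.2 = 1042.7

1042.7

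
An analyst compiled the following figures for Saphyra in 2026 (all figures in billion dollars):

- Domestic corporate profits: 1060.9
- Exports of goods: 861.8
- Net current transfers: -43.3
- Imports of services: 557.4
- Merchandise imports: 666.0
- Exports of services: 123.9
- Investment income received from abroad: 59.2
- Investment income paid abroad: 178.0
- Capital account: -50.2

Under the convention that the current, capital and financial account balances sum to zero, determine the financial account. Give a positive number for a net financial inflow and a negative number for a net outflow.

450.0

Goods balance = 861.8 - 666.0 = 195.8
Services balance = 123.9 - 557.4 = -433.5
Trade balance (goods + services) = 195.8 + (-433.5) = -237.7
Net primary income = 59.2 - 178.0 = -118.8
Net secondary income = -43.3
Current account = -237.7 + (-118.8) + (-43.3) = -399.8
Financial account = -(-399.8 + (-50.2)) = 450.0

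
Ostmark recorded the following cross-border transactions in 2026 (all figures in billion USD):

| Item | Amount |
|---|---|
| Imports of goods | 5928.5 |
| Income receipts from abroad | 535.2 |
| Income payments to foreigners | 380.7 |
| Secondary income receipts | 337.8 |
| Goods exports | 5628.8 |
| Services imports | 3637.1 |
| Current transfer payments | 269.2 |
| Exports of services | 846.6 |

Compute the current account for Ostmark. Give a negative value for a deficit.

Goods balance = 5628.8 - 5928.5 = -299.7
Services balance = 846.6 - 3637.1 = -2790.5
Trade balance (goods + services) = -299.7 + (-2790.5) = -3090.2
Net primary income = 535.2 - 380.7 = 154.5
Net secondary income = 337.8 - 269.2 = 68.6
Current account = -3090.2 + 154.5 + 68.6 = -2867.1

-2867.1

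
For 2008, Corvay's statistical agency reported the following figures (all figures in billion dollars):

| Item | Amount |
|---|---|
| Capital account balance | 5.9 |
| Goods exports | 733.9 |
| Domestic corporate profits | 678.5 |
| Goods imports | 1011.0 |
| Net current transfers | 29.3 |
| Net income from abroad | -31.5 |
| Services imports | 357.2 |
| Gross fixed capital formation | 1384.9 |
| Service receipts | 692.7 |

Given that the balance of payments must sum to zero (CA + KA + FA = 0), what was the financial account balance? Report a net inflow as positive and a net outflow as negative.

-62.1

Goods balance = 733.9 - 1011.0 = -277.1
Services balance = 692.7 - 357.2 = 335.5
Trade balance (goods + services) = -277.1 + 335.5 = 58.4
Net primary income = -31.5
Net secondary income = 29.3
Current account = 58.4 + (-31.5) + 29.3 = 56.2
Financial account = -(56.2 + 5.9) = -62.1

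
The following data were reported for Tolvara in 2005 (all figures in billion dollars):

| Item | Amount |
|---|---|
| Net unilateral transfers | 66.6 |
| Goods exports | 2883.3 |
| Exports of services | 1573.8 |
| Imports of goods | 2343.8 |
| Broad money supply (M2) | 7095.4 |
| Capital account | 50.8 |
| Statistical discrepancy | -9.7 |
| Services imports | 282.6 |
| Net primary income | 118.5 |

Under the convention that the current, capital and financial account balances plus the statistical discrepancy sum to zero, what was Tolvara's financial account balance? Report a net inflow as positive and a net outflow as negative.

-2056.9

Goods balance = 2883.3 - 2343.8 = 539.5
Services balance = 1573.8 - 282.6 = 1291.2
Trade balance (goods + services) = 539.5 + 1291.2 = 1830.7
Net primary income = 118.5
Net secondary income = 66.6
Current account = 1830.7 + 118.5 + 66.6 = 2015.8
Financial account = -(2015.8 + 50.8 + (-9.7)) = -2056.9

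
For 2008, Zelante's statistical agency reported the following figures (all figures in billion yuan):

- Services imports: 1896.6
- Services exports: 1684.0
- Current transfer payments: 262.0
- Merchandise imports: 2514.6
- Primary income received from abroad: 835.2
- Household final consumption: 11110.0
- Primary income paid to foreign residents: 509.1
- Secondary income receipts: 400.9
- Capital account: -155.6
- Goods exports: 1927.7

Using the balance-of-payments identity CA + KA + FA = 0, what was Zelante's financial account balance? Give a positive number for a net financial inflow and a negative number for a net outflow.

490.1

Goods balance = 1927.7 - 2514.6 = -586.9
Services balance = 1684.0 - 1896.6 = -212.6
Trade balance (goods + services) = -586.9 + (-212.6) = -799.5
Net primary income = 835.2 - 509.1 = 326.1
Net secondary income = 400.9 - 262.0 = 138.9
Current account = -799.5 + 326.1 + 138.9 = -334.5
Financial account = -(-334.5 + (-155.6)) = 490.1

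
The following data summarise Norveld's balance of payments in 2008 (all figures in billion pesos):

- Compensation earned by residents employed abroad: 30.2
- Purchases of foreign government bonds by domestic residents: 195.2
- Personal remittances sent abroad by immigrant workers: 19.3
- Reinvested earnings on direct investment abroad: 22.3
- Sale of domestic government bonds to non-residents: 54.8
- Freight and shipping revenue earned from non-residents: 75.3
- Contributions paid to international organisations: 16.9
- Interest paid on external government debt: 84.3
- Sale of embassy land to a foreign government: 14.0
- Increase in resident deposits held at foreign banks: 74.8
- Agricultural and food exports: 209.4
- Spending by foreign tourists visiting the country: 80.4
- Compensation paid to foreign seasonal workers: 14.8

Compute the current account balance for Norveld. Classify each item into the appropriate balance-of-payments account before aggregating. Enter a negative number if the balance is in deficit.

Goods: 209.4
Services: 75.3 + 80.4 = 155.7
Primary income: -84.3 - 14.8 + 22.3 + 30.2 = -46.6
Secondary income: -19.3 - 16.9 = -36.2
Current account = 209.4 + 155.7 + (-46.6) + (-36.2) = 282.3
(Excluded from the current account — financial account: purchases of foreign government bonds by domestic residents 195.2, sale of domestic government bonds to non-residents 54.8, increase in resident deposits held at foreign banks 74.8; capital account: sale of embassy land to a foreign government 14.0.)

282.3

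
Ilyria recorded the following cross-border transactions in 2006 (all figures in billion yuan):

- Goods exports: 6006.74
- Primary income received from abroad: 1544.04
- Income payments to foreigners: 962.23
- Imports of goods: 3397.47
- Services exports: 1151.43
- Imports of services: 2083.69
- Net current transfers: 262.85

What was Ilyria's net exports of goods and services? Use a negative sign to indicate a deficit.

1677.01

Goods balance = 6006.74 - 3397.47 = 2609.27
Services balance = 1151.43 - 2083.69 = -932.26
Trade balance (goods + services) = 2609.27 + (-932.26) = 1677.01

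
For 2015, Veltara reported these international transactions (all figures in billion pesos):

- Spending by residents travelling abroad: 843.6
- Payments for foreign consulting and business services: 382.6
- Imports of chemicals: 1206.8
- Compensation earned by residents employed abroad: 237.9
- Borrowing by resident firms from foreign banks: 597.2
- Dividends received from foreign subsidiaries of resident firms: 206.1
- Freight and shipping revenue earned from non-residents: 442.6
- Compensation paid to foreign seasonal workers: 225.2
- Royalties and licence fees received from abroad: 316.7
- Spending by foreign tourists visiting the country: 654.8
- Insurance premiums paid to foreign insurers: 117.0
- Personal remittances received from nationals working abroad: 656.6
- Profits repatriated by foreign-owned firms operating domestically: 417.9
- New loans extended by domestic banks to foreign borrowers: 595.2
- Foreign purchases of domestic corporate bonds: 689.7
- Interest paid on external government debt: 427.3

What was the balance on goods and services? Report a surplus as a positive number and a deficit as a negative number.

Goods: -1206.8
Services: -843.6 + 316.7 + 442.6 - 117.0 + 654.8 - 382.6 = 70.9
Trade balance = -1206.8 + 70.9 = -1135.9
(Excluded from the trade balance — primary income: compensation earned by residents employed abroad 237.9, dividends received from foreign subsidiaries of resident firms 206.1, compensation paid to foreign seasonal workers 225.2, profits repatriated by foreign-owned firms operating domestically 417.9, interest paid on external government debt 427.3; financial account: borrowing by resident firms from foreign banks 597.2, new loans extended by domestic banks to foreign borrowers 595.2, foreign purchases of domestic corporate bonds 689.7; secondary income: personal remittances received from nationals working abroad 656.6.)

-1135.9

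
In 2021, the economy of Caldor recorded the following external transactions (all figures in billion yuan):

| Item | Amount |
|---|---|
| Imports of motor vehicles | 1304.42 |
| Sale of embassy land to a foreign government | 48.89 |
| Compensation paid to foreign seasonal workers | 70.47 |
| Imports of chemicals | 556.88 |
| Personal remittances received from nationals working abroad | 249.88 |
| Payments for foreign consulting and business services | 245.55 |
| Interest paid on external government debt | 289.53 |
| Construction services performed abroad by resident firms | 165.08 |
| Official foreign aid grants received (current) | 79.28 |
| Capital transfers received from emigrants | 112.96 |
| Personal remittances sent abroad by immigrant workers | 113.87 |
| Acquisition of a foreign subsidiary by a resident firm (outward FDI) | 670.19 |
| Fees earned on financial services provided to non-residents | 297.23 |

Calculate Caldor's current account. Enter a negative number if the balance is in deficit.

-1789.25

Goods: -1304.42 - 556.88 = -1861.30
Services: -245.55 + 165.08 + 297.23 = 216.76
Primary income: -70.47 - 289.53 = -360.00
Secondary income: -113.87 + 79.28 + 249.88 = 215.29
Current account = (-1861.30) + 216.76 + (-360.00) + 215.29 = -1789.25
(Excluded from the current account — capital account: sale of embassy land to a foreign government 48.89, capital transfers received from emigrants 112.96; financial account: acquisition of a foreign subsidiary by a resident firm (outward FDI) 670.19.)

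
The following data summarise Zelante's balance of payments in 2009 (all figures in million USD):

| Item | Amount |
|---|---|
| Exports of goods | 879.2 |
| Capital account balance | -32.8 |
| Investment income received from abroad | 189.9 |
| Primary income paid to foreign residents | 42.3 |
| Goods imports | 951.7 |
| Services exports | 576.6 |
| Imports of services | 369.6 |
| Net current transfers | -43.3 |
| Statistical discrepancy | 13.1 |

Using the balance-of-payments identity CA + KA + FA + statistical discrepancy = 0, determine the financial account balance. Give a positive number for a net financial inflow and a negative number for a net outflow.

-219.1

Goods balance = 879.2 - 951.7 = -72.5
Services balance = 576.6 - 369.6 = 207.0
Trade balance (goods + services) = -72.5 + 207.0 = 134.5
Net primary income = 189.9 - 42.3 = 147.6
Net secondary income = -43.3
Current account = 134.5 + 147.6 + (-43.3) = 238.8
Financial account = -(238.8 + (-32.8) + 13.1) = -219.1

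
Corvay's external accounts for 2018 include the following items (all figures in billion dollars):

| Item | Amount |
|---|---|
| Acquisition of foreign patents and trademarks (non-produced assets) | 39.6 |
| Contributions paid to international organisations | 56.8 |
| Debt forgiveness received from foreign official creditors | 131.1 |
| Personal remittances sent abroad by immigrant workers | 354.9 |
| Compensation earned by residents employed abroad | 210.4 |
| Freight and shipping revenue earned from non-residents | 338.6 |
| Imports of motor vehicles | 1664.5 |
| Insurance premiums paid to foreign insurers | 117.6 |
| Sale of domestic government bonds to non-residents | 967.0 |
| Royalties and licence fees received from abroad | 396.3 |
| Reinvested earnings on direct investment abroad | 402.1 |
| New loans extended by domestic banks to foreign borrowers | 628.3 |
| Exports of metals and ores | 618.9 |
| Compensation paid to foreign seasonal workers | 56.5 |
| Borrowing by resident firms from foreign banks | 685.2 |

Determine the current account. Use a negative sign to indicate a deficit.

Goods: 618.9 - 1664.5 = -1045.6
Services: 396.3 + 338.6 - 117.6 = 617.3
Primary income: 402.1 + 210.4 - 56.5 = 556.0
Secondary income: -56.8 - 354.9 = -411.7
Current account = (-1045.6) + 617.3 + 556.0 + (-411.7) = -284.0
(Excluded from the current account — capital account: acquisition of foreign patents and trademarks (non-produced assets) 39.6, debt forgiveness received from foreign official creditors 131.1; financial account: sale of domestic government bonds to non-residents 967.0, new loans extended by domestic banks to foreign borrowers 628.3, borrowing by resident firms from foreign banks 685.2.)

-284.0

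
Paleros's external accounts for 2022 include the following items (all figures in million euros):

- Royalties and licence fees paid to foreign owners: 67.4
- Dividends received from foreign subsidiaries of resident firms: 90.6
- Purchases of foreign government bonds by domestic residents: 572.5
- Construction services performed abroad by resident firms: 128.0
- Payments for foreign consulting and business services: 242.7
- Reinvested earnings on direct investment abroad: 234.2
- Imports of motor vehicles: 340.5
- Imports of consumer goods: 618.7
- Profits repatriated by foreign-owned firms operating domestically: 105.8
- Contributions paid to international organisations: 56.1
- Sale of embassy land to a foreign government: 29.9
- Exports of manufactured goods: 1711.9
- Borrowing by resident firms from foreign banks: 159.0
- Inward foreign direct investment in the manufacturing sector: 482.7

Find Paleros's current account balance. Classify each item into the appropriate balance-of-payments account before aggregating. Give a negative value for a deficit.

Goods: -340.5 - 618.7 + 1711.9 = 752.7
Services: -242.7 - 67.4 + 128.0 = -182.1
Primary income: -105.8 + 234.2 + 90.6 = 219.0
Secondary income: -56.1
Current account = 752.7 + (-182.1) + 219.0 + (-56.1) = 733.5
(Excluded from the current account — financial account: purchases of foreign government bonds by domestic residents 572.5, borrowing by resident firms from foreign banks 159.0, inward foreign direct investment in the manufacturing sector 482.7; capital account: sale of embassy land to a foreign government 29.9.)

733.5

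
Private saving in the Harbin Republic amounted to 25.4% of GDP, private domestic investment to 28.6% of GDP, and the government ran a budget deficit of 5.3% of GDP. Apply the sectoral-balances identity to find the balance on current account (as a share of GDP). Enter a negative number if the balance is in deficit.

By the sectoral-balances identity, CA = (S_private - I) + (T - G).
Private balance = 25.4 - 28.6 = -3.2
Government balance (T - G) = -5.3
CA = -3.2 + (-5.3) = -8.5

-8.5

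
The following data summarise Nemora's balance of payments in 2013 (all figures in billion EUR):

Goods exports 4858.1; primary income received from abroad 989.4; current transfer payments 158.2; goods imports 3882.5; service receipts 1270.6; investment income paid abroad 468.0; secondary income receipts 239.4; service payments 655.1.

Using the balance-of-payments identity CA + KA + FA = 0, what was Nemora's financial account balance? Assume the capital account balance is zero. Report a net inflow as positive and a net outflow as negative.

-2193.7

Goods balance = 4858.1 - 3882.5 = 975.6
Services balance = 1270.6 - 655.1 = 615.5
Trade balance (goods + services) = 975.6 + 615.5 = 1591.1
Net primary income = 989.4 - 468.0 = 521.4
Net secondary income = 239.4 - 158.2 = 81.2
Current account = 1591.1 + 521.4 + 81.2 = 2193.7
Financial account = -(2193.7) = -2193.7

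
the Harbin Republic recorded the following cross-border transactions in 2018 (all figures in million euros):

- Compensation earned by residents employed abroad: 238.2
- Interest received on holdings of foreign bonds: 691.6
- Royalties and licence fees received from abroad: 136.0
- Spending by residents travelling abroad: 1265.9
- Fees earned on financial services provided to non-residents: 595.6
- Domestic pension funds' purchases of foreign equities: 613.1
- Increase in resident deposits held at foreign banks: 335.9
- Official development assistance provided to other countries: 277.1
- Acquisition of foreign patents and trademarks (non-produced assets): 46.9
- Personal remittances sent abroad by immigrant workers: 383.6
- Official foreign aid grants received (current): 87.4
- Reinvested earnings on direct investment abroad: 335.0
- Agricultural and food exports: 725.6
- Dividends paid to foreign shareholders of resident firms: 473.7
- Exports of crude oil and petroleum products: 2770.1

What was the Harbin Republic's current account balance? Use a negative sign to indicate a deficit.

3179.2

Goods: 725.6 + 2770.1 = 3495.7
Services: 595.6 - 1265.9 + 136.0 = -534.3
Primary income: -473.7 + 691.6 + 335.0 + 238.2 = 791.1
Secondary income: 87.4 - 277.1 - 383.6 = -573.3
Current account = 3495.7 + (-534.3) + 791.1 + (-573.3) = 3179.2
(Excluded from the current account — financial account: domestic pension funds' purchases of foreign equities 613.1, increase in resident deposits held at foreign banks 335.9; capital account: acquisition of foreign patents and trademarks (non-produced assets) 46.9.)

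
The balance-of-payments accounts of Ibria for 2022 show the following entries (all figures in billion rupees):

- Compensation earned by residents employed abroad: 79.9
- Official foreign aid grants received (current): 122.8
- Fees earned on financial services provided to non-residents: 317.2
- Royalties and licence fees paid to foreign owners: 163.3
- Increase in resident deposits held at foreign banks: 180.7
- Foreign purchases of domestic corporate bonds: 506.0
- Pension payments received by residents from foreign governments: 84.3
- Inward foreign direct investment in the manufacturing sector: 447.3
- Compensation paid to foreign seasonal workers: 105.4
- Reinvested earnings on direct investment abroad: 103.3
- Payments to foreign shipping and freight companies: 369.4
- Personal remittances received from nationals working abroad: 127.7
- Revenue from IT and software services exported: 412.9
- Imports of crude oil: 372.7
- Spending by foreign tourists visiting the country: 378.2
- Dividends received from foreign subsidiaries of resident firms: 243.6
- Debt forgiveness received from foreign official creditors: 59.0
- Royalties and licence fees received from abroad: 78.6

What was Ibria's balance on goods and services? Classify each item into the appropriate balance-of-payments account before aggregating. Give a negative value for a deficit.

281.5

Goods: -372.7
Services: -163.3 - 369.4 + 412.9 + 317.2 + 78.6 + 378.2 = 654.2
Trade balance = -372.7 + 654.2 = 281.5
(Excluded from the trade balance — primary income: compensation earned by residents employed abroad 79.9, compensation paid to foreign seasonal workers 105.4, reinvested earnings on direct investment abroad 103.3, dividends received from foreign subsidiaries of resident firms 243.6; secondary income: official foreign aid grants received (current) 122.8, pension payments received by residents from foreign governments 84.3, personal remittances received from nationals working abroad 127.7; financial account: increase in resident deposits held at foreign banks 180.7, foreign purchases of domestic corporate bonds 506.0, inward foreign direct investment in the manufacturing sector 447.3; capital account: debt forgiveness received from foreign official creditors 59.0.)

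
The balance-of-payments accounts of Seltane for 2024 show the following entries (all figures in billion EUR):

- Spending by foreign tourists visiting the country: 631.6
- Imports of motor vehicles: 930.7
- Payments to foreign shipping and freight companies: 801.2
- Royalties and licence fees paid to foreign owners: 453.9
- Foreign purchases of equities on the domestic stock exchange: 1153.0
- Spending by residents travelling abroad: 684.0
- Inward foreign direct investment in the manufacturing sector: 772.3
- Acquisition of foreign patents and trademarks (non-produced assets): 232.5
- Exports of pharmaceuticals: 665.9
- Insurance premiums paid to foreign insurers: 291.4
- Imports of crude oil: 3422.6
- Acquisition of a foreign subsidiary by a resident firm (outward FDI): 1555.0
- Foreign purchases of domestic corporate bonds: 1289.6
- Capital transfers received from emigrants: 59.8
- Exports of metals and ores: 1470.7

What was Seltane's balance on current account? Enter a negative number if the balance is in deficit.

-3815.6

Goods: -3422.6 + 665.9 - 930.7 + 1470.7 = -2216.7
Services: -453.9 + 631.6 - 801.2 - 684.0 - 291.4 = -1598.9
Current account = (-2216.7) + (-1598.9) = -3815.6
(Excluded from the current account — financial account: foreign purchases of equities on the domestic stock exchange 1153.0, inward foreign direct investment in the manufacturing sector 772.3, acquisition of a foreign subsidiary by a resident firm (outward FDI) 1555.0, foreign purchases of domestic corporate bonds 1289.6; capital account: acquisition of foreign patents and trademarks (non-produced assets) 232.5, capital transfers received from emigrants 59.8.)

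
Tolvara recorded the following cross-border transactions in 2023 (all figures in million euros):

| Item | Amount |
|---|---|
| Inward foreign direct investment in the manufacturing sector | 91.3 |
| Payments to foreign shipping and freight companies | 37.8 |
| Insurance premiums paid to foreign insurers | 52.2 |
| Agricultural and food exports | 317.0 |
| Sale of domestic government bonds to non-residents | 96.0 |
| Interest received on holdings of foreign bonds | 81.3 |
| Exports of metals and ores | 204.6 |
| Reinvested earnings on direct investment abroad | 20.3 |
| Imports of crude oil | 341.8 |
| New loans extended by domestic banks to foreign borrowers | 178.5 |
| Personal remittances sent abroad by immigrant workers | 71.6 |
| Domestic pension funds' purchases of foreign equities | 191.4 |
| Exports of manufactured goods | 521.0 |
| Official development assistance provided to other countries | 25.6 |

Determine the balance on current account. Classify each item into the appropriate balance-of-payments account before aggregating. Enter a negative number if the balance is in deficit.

615.2

Goods: 317.0 + 521.0 - 341.8 + 204.6 = 700.8
Services: -37.8 - 52.2 = -90.0
Primary income: 81.3 + 20.3 = 101.6
Secondary income: -71.6 - 25.6 = -97.2
Current account = 700.8 + (-90.0) + 101.6 + (-97.2) = 615.2
(Excluded from the current account — financial account: inward foreign direct investment in the manufacturing sector 91.3, sale of domestic government bonds to non-residents 96.0, new loans extended by domestic banks to foreign borrowers 178.5, domestic pension funds' purchases of foreign equities 191.4.)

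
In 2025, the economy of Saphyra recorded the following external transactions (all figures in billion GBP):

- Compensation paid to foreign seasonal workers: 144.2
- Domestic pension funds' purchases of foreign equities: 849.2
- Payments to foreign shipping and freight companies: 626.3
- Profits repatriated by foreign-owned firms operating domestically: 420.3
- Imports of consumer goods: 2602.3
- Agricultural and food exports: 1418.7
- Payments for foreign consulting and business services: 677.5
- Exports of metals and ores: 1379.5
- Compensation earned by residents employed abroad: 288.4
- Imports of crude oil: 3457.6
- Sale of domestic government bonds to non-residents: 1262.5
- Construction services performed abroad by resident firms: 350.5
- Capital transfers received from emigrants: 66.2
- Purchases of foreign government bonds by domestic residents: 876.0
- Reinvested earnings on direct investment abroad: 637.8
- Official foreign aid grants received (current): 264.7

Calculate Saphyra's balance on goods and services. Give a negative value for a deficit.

-4215.0

Goods: 1418.7 - 3457.6 - 2602.3 + 1379.5 = -3261.7
Services: 350.5 - 677.5 - 626.3 = -953.3
Trade balance = -3261.7 + (-953.3) = -4215.0
(Excluded from the trade balance — primary income: compensation paid to foreign seasonal workers 144.2, profits repatriated by foreign-owned firms operating domestically 420.3, compensation earned by residents employed abroad 288.4, reinvested earnings on direct investment abroad 637.8; financial account: domestic pension funds' purchases of foreign equities 849.2, sale of domestic government bonds to non-residents 1262.5, purchases of foreign government bonds by domestic residents 876.0; capital account: capital transfers received from emigrants 66.2; secondary income: official foreign aid grants received (current) 264.7.)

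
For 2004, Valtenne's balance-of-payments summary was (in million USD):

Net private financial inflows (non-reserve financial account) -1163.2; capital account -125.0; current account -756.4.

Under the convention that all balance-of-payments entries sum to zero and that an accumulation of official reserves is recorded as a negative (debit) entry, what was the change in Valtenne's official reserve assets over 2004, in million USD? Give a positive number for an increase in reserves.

-2044.6

Official reserve transactions balance = -((-756.4) + (-125.0) + (-1163.2)) = 2044.6
An accumulation of reserves is recorded as a debit (negative entry), so the change in the stock of reserves is the negative of that balance.
Change in official reserves = -(2044.6) = -2044.6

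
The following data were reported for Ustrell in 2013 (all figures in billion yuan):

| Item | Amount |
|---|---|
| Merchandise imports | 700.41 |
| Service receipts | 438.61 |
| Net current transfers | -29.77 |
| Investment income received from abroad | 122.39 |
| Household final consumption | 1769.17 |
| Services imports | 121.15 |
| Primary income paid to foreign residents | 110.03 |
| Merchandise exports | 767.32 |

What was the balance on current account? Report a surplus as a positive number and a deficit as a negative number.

Goods balance = 767.32 - 700.41 = 66.91
Services balance = 438.61 - 121.15 = 317.46
Trade balance (goods + services) = 66.91 + 317.46 = 384.37
Net primary income = 122.39 - 110.03 = 12.36
Net secondary income = -29.77
Current account = 384.37 + 12.36 + (-29.77) = 366.96

366.96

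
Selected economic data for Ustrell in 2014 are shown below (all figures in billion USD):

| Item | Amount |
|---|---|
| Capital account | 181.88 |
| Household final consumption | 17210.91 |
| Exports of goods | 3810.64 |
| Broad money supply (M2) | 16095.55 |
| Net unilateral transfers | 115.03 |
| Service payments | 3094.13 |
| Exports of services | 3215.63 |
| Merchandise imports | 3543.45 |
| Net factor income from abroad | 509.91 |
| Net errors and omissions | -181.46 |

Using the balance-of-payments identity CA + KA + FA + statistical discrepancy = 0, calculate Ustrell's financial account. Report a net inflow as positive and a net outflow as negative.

-1014.05

Goods balance = 3810.64 - 3543.45 = 267.19
Services balance = 3215.63 - 3094.13 = 121.50
Trade balance (goods + services) = 267.19 + 121.50 = 388.69
Net primary income = 509.91
Net secondary income = 115.03
Current account = 388.69 + 509.91 + 115.03 = 1013.63
Financial account = -(1013.63 + 181.88 + (-181.46)) = -1014.05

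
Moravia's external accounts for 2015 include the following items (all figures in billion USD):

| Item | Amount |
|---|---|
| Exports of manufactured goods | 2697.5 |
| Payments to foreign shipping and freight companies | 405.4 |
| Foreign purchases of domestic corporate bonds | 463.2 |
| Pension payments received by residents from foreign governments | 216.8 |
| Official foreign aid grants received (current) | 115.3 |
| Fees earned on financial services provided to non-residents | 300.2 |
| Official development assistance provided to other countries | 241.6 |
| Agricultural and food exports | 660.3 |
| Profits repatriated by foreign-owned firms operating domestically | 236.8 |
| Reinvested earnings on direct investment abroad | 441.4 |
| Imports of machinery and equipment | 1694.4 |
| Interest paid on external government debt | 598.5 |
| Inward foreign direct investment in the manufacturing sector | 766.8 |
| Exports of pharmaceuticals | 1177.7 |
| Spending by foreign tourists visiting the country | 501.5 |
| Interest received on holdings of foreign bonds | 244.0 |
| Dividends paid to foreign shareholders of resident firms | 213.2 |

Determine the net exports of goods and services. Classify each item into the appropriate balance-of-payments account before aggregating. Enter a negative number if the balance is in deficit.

3237.4

Goods: -1694.4 + 2697.5 + 1177.7 + 660.3 = 2841.1
Services: 300.2 - 405.4 + 501.5 = 396.3
Trade balance = 2841.1 + 396.3 = 3237.4
(Excluded from the trade balance — financial account: foreign purchases of domestic corporate bonds 463.2, inward foreign direct investment in the manufacturing sector 766.8; secondary income: pension payments received by residents from foreign governments 216.8, official foreign aid grants received (current) 115.3, official development assistance provided to other countries 241.6; primary income: profits repatriated by foreign-owned firms operating domestically 236.8, reinvested earnings on direct investment abroad 441.4, interest paid on external government debt 598.5, interest received on holdings of foreign bonds 244.0, dividends paid to foreign shareholders of resident firms 213.2.)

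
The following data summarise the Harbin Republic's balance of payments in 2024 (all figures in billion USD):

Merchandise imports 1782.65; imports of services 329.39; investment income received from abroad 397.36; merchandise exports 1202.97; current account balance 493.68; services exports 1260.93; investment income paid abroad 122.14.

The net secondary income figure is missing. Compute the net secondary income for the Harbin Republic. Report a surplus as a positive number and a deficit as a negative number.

Current account = goods balance + services balance + net primary income + net secondary income
Sum of the known components = 627.08
Net secondary income = CA - (known components) = 493.68 - 627.08 = -133.40

-133.40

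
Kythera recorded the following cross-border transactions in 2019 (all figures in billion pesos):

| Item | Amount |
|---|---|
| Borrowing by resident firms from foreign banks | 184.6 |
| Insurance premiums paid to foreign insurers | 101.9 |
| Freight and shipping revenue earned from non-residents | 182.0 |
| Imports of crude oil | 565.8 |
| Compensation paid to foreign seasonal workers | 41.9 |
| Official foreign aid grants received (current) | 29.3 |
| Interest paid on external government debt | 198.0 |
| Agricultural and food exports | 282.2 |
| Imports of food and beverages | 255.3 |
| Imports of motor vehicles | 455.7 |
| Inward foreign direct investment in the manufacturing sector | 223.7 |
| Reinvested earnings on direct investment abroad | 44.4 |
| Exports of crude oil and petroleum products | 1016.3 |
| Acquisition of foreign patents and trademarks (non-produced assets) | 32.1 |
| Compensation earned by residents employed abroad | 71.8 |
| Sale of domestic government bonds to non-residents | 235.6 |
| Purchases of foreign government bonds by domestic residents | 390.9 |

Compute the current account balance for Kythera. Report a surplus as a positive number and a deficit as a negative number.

Goods: -565.8 + 1016.3 - 255.3 + 282.2 - 455.7 = 21.7
Services: -101.9 + 182.0 = 80.1
Primary income: 44.4 + 71.8 - 41.9 - 198.0 = -123.7
Secondary income: 29.3
Current account = 21.7 + 80.1 + (-123.7) + 29.3 = 7.4
(Excluded from the current account — financial account: borrowing by resident firms from foreign banks 184.6, inward foreign direct investment in the manufacturing sector 223.7, sale of domestic government bonds to non-residents 235.6, purchases of foreign government bonds by domestic residents 390.9; capital account: acquisition of foreign patents and trademarks (non-produced assets) 32.1.)

7.4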